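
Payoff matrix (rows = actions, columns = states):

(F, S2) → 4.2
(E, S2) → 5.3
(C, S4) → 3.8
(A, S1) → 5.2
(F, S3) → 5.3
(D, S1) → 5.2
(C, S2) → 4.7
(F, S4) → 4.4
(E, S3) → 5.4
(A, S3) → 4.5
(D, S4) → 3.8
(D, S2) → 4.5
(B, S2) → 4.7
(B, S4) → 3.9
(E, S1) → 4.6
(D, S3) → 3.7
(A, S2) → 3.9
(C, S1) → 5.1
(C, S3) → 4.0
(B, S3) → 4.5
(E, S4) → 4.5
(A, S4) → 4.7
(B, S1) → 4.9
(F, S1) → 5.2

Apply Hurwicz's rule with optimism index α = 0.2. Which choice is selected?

E

A: 0.2·5.2 + 0.8·3.9 = 4.16
B: 0.2·4.9 + 0.8·3.9 = 4.1
C: 0.2·5.1 + 0.8·3.8 = 4.06
D: 0.2·5.2 + 0.8·3.7 = 4
E: 0.2·5.4 + 0.8·4.5 = 4.68
F: 0.2·5.3 + 0.8·4.2 = 4.42
Highest Hurwicz score = 4.68 → E.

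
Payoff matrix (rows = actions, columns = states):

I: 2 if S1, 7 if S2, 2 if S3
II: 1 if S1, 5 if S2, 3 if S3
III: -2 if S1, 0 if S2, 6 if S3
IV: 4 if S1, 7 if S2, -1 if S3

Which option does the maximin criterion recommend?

I

Row minima: I=2, II=1, III=-2, IV=-1
Best worst-case = 2 → I.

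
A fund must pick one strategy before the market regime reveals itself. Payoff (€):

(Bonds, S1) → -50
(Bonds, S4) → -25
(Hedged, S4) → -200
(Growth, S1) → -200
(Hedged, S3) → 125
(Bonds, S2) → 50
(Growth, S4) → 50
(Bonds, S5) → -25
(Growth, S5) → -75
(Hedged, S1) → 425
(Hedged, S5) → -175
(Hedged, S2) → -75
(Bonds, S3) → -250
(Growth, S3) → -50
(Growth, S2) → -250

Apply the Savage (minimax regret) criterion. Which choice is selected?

Hedged

Column bests: S1=425, S2=50, S3=125, S4=50, S5=-25.
Growth regrets: 625, 300, 175, 0, 50 → max 625
Hedged regrets: 0, 125, 0, 250, 150 → max 250
Bonds regrets: 475, 0, 375, 75, 0 → max 475
Smallest max regret = 250 → Hedged.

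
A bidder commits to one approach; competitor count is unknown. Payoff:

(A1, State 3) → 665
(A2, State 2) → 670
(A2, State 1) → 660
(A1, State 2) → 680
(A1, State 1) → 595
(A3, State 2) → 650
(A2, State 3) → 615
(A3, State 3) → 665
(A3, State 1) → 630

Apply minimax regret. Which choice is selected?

Column bests: State 1=660, State 2=680, State 3=665.
A1 regrets: 65, 0, 0 → max 65
A2 regrets: 0, 10, 50 → max 50
A3 regrets: 30, 30, 0 → max 30
Smallest max regret = 30 → A3.

A3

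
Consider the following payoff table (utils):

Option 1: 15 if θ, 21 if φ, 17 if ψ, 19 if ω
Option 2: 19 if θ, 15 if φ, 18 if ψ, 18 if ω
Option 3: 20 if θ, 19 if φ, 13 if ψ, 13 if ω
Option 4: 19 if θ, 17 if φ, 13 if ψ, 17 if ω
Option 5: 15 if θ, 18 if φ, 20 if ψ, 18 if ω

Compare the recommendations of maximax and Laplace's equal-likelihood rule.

Row maxima: Option 1=21, Option 2=19, Option 3=20, Option 4=19, Option 5=20
Best best-case = 21 → Option 1.
Row averages: Option 1=18, Option 2=17.5, Option 3=16.25, Option 4=16.5, Option 5=17.75
Highest average = 18 → Option 1.

maximax → Option 1; laplace → Option 1 (agree)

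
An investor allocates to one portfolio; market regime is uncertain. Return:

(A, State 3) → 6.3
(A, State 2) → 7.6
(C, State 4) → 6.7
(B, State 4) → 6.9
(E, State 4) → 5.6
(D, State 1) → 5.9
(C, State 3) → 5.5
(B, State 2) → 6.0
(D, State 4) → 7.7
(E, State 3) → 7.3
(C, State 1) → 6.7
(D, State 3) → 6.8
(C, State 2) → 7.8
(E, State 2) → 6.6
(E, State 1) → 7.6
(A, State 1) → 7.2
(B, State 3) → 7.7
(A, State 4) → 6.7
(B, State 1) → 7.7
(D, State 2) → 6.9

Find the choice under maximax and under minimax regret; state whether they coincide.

maximax → C; minimax regret → A (disagree)

Row maxima: A=7.6, B=7.7, C=7.8, D=7.7, E=7.6
Best best-case = 7.8 → C.
Column bests: State 1=7.7, State 2=7.8, State 3=7.7, State 4=7.7.
A regrets: 0.5, 0.2, 1.4, 1.0 → max 1.4
B regrets: 0.0, 1.8, 0.0, 0.8 → max 1.8
C regrets: 1.0, 0.0, 2.2, 1.0 → max 2.2
D regrets: 1.8, 0.9, 0.9, 0.0 → max 1.8
E regrets: 0.1, 1.2, 0.4, 2.1 → max 2.1
Smallest max regret = 1.4 → A.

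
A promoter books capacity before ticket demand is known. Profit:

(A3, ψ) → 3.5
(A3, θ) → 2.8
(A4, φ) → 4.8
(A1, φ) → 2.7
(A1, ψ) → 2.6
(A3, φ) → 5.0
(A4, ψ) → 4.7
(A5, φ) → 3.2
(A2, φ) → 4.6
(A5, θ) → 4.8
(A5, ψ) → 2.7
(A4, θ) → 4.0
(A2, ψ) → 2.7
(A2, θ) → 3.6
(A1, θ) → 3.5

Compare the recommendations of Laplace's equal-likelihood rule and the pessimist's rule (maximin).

laplace → A4; maximin → A4 (agree)

Row averages: A1=44/15, A2=109/30, A3=113/30, A4=4.5, A5=107/30
Highest average = 4.5 → A4.
Row minima: A1=2.6, A2=2.7, A3=2.8, A4=4.0, A5=2.7
Best worst-case = 4.0 → A4.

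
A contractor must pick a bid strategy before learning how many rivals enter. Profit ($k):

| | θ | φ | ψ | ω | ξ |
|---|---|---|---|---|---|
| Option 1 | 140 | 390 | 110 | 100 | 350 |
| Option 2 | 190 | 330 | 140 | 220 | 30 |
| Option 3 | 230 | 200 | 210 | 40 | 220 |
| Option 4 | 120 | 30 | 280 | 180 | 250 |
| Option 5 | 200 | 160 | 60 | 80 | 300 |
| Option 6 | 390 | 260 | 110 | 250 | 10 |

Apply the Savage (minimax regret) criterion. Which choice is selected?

Option 3

Column bests: θ=390, φ=390, ψ=280, ω=250, ξ=350.
Option 1 regrets: 250, 0, 170, 150, 0 → max 250
Option 2 regrets: 200, 60, 140, 30, 320 → max 320
Option 3 regrets: 160, 190, 70, 210, 130 → max 210
Option 4 regrets: 270, 360, 0, 70, 100 → max 360
Option 5 regrets: 190, 230, 220, 170, 50 → max 230
Option 6 regrets: 0, 130, 170, 0, 340 → max 340
Smallest max regret = 210 → Option 3.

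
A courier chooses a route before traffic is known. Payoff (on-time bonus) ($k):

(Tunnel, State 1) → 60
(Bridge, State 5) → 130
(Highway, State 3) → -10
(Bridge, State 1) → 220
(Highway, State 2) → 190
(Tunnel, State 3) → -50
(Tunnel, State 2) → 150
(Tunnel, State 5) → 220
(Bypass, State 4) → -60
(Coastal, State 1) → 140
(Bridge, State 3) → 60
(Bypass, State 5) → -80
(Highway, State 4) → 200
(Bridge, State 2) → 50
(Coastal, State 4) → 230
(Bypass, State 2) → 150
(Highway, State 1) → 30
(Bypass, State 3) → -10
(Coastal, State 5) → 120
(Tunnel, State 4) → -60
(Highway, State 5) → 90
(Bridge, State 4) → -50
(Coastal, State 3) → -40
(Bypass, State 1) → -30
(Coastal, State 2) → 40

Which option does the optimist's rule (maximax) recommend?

Coastal

Row maxima: Bridge=220, Tunnel=220, Bypass=150, Coastal=230, Highway=200
Best best-case = 230 → Coastal.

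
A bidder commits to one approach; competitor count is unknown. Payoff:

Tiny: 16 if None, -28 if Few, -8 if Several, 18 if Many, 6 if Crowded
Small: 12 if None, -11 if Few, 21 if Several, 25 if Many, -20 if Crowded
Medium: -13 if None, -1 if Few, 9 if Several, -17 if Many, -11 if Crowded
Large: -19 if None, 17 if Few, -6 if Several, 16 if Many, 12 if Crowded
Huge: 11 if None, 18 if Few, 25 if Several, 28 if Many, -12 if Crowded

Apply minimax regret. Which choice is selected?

Huge

Column bests: None=16, Few=18, Several=25, Many=28, Crowded=12.
Tiny regrets: 0, 46, 33, 10, 6 → max 46
Small regrets: 4, 29, 4, 3, 32 → max 32
Medium regrets: 29, 19, 16, 45, 23 → max 45
Large regrets: 35, 1, 31, 12, 0 → max 35
Huge regrets: 5, 0, 0, 0, 24 → max 24
Smallest max regret = 24 → Huge.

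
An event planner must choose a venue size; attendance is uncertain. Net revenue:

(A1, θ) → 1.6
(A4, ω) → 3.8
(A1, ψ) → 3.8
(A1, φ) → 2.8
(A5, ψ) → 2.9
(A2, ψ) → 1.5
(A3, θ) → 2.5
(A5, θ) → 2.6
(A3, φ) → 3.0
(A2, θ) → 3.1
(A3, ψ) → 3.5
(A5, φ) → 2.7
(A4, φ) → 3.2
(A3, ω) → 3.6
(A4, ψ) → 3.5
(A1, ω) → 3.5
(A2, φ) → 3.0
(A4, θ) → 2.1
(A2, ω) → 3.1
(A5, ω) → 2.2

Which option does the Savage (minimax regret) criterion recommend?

Column bests: θ=3.1, φ=3.2, ψ=3.8, ω=3.8.
A1 regrets: 1.5, 0.4, 0.0, 0.3 → max 1.5
A2 regrets: 0.0, 0.2, 2.3, 0.7 → max 2.3
A3 regrets: 0.6, 0.2, 0.3, 0.2 → max 0.6
A4 regrets: 1.0, 0.0, 0.3, 0.0 → max 1.0
A5 regrets: 0.5, 0.5, 0.9, 1.6 → max 1.6
Smallest max regret = 0.6 → A3.

A3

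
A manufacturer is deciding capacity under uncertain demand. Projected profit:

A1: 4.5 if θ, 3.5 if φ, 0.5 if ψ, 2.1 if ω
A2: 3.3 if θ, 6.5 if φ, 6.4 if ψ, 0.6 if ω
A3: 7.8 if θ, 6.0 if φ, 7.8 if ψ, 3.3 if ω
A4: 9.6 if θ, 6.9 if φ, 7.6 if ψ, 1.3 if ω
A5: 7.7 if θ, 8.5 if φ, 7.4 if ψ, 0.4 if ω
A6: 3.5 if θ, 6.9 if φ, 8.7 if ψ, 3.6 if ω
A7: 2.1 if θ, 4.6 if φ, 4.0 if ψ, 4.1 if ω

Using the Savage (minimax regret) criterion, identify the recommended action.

Column bests: θ=9.6, φ=8.5, ψ=8.7, ω=4.1.
A1 regrets: 5.1, 5.0, 8.2, 2.0 → max 8.2
A2 regrets: 6.3, 2.0, 2.3, 3.5 → max 6.3
A3 regrets: 1.8, 2.5, 0.9, 0.8 → max 2.5
A4 regrets: 0.0, 1.6, 1.1, 2.8 → max 2.8
A5 regrets: 1.9, 0.0, 1.3, 3.7 → max 3.7
A6 regrets: 6.1, 1.6, 0.0, 0.5 → max 6.1
A7 regrets: 7.5, 3.9, 4.7, 0.0 → max 7.5
Smallest max regret = 2.5 → A3.

A3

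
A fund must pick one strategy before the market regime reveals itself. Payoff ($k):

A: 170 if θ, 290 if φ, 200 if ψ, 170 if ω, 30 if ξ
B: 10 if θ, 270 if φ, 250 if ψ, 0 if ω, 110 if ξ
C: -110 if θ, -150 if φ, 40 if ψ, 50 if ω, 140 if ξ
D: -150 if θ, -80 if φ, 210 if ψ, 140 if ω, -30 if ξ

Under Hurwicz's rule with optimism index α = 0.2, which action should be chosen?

A

A: 0.2·290 + 0.8·30 = 82
B: 0.2·270 + 0.8·0 = 54
C: 0.2·140 + 0.8·(-150) = -92
D: 0.2·210 + 0.8·(-150) = -78
Highest Hurwicz score = 82 → A.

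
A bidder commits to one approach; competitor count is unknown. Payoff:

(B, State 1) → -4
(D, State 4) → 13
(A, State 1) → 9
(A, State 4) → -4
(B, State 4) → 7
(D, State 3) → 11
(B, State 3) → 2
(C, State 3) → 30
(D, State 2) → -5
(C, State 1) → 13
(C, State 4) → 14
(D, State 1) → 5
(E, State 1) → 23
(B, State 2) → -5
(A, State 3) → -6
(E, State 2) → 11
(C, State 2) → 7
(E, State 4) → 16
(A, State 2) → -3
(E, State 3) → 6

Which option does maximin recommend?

C

Row minima: A=-6, B=-5, C=7, D=-5, E=6
Best worst-case = 7 → C.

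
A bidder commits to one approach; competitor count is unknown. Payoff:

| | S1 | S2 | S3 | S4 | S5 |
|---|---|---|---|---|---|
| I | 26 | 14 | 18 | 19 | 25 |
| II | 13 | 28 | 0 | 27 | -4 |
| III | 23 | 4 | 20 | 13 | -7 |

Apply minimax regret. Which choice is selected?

Column bests: S1=26, S2=28, S3=20, S4=27, S5=25.
I regrets: 0, 14, 2, 8, 0 → max 14
II regrets: 13, 0, 20, 0, 29 → max 29
III regrets: 3, 24, 0, 14, 32 → max 32
Smallest max regret = 14 → I.

I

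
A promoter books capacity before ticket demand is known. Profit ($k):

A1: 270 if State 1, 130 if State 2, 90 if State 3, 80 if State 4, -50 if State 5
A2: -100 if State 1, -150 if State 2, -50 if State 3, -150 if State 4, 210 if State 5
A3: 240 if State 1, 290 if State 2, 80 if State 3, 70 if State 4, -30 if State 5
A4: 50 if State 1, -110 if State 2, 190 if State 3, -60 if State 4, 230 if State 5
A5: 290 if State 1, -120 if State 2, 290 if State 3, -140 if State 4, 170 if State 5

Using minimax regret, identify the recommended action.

A3

Column bests: State 1=290, State 2=290, State 3=290, State 4=80, State 5=230.
A1 regrets: 20, 160, 200, 0, 280 → max 280
A2 regrets: 390, 440, 340, 230, 20 → max 440
A3 regrets: 50, 0, 210, 10, 260 → max 260
A4 regrets: 240, 400, 100, 140, 0 → max 400
A5 regrets: 0, 410, 0, 220, 60 → max 410
Smallest max regret = 260 → A3.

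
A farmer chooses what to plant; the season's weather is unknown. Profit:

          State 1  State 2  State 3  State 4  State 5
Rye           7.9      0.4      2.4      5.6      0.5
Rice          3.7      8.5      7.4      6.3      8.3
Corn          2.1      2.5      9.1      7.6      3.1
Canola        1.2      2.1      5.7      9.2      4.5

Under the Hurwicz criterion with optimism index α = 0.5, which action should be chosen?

Rice

Rye: 0.5·7.9 + 0.5·0.4 = 4.15
Rice: 0.5·8.5 + 0.5·3.7 = 6.1
Corn: 0.5·9.1 + 0.5·2.1 = 5.6
Canola: 0.5·9.2 + 0.5·1.2 = 5.2
Highest Hurwicz score = 6.1 → Rice.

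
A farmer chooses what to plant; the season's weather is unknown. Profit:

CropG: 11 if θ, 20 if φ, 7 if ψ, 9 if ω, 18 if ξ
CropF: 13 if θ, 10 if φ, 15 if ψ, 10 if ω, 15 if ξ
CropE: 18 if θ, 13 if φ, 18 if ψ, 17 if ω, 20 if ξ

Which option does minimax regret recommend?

CropE

Column bests: θ=18, φ=20, ψ=18, ω=17, ξ=20.
CropG regrets: 7, 0, 11, 8, 2 → max 11
CropF regrets: 5, 10, 3, 7, 5 → max 10
CropE regrets: 0, 7, 0, 0, 0 → max 7
Smallest max regret = 7 → CropE.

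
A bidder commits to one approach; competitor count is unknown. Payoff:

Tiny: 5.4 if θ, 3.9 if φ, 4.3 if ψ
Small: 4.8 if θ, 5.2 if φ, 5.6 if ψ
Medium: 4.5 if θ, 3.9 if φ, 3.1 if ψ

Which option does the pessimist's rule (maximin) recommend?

Small

Row minima: Tiny=3.9, Small=4.8, Medium=3.1
Best worst-case = 4.8 → Small.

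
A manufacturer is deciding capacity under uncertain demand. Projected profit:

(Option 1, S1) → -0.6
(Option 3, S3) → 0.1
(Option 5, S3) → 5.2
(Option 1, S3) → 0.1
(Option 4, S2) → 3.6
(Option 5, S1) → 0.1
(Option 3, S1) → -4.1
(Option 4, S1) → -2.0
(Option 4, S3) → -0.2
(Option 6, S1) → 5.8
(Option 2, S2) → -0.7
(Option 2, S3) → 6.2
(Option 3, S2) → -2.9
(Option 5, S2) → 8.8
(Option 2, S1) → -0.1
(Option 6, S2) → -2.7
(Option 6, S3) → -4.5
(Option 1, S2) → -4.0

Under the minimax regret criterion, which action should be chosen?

Option 5

Column bests: S1=5.8, S2=8.8, S3=6.2.
Option 1 regrets: 6.4, 12.8, 6.1 → max 12.8
Option 2 regrets: 5.9, 9.5, 0.0 → max 9.5
Option 3 regrets: 9.9, 11.7, 6.1 → max 11.7
Option 4 regrets: 7.8, 5.2, 6.4 → max 7.8
Option 5 regrets: 5.7, 0.0, 1.0 → max 5.7
Option 6 regrets: 0.0, 11.5, 10.7 → max 11.5
Smallest max regret = 5.7 → Option 5.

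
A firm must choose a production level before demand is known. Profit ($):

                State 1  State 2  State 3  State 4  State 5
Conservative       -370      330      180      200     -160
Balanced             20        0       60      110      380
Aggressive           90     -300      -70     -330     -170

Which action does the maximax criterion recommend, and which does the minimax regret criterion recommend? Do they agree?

Row maxima: Conservative=330, Balanced=380, Aggressive=90
Best best-case = 380 → Balanced.
Column bests: State 1=90, State 2=330, State 3=180, State 4=200, State 5=380.
Conservative regrets: 460, 0, 0, 0, 540 → max 540
Balanced regrets: 70, 330, 120, 90, 0 → max 330
Aggressive regrets: 0, 630, 250, 530, 550 → max 630
Smallest max regret = 330 → Balanced.

maximax → Balanced; minimax regret → Balanced (agree)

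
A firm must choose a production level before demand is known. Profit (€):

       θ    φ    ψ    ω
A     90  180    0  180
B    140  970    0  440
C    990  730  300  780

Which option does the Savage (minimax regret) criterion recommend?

Column bests: θ=990, φ=970, ψ=300, ω=780.
A regrets: 900, 790, 300, 600 → max 900
B regrets: 850, 0, 300, 340 → max 850
C regrets: 0, 240, 0, 0 → max 240
Smallest max regret = 240 → C.

C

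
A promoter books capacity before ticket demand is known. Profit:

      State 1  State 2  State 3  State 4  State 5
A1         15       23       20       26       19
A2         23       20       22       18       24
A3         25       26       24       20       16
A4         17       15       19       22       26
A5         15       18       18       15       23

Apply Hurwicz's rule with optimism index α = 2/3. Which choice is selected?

A3

A1: 2/3·26 + 1/3·15 = 67/3
A2: 2/3·24 + 1/3·18 = 22
A3: 2/3·26 + 1/3·16 = 68/3
A4: 2/3·26 + 1/3·15 = 67/3
A5: 2/3·23 + 1/3·15 = 61/3
Highest Hurwicz score = 68/3 → A3.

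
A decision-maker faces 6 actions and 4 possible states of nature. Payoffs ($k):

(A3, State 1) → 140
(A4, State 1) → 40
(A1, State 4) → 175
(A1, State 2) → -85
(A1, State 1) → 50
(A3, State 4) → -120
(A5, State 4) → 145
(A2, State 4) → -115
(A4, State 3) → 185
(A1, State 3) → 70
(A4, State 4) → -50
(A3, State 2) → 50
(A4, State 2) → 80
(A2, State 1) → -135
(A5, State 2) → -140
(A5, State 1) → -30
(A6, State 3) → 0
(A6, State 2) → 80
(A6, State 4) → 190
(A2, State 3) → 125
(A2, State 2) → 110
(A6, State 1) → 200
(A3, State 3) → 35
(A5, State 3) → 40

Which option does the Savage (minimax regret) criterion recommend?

A6

Column bests: State 1=200, State 2=110, State 3=185, State 4=190.
A1 regrets: 150, 195, 115, 15 → max 195
A2 regrets: 335, 0, 60, 305 → max 335
A3 regrets: 60, 60, 150, 310 → max 310
A4 regrets: 160, 30, 0, 240 → max 240
A5 regrets: 230, 250, 145, 45 → max 250
A6 regrets: 0, 30, 185, 0 → max 185
Smallest max regret = 185 → A6.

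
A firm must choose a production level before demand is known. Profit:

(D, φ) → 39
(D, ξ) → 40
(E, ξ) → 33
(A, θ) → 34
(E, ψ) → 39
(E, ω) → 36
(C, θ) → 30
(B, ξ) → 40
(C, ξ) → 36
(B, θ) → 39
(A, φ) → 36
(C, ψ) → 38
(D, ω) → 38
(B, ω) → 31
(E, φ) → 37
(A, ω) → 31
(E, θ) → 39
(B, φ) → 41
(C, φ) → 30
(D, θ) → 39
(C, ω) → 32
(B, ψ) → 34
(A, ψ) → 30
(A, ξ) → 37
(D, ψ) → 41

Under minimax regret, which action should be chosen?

D

Column bests: θ=39, φ=41, ψ=41, ω=38, ξ=40.
A regrets: 5, 5, 11, 7, 3 → max 11
B regrets: 0, 0, 7, 7, 0 → max 7
C regrets: 9, 11, 3, 6, 4 → max 11
D regrets: 0, 2, 0, 0, 0 → max 2
E regrets: 0, 4, 2, 2, 7 → max 7
Smallest max regret = 2 → D.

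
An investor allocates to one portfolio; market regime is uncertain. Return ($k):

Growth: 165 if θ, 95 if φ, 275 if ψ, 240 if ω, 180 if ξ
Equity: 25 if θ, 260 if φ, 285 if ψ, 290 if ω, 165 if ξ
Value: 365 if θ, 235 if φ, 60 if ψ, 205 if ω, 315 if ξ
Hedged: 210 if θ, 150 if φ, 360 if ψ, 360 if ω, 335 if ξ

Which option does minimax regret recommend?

Column bests: θ=365, φ=260, ψ=360, ω=360, ξ=335.
Growth regrets: 200, 165, 85, 120, 155 → max 200
Equity regrets: 340, 0, 75, 70, 170 → max 340
Value regrets: 0, 25, 300, 155, 20 → max 300
Hedged regrets: 155, 110, 0, 0, 0 → max 155
Smallest max regret = 155 → Hedged.

Hedged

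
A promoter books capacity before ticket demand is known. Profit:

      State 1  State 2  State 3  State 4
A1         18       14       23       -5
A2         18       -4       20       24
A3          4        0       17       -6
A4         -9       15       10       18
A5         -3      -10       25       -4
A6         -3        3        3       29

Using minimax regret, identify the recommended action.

A2

Column bests: State 1=18, State 2=15, State 3=25, State 4=29.
A1 regrets: 0, 1, 2, 34 → max 34
A2 regrets: 0, 19, 5, 5 → max 19
A3 regrets: 14, 15, 8, 35 → max 35
A4 regrets: 27, 0, 15, 11 → max 27
A5 regrets: 21, 25, 0, 33 → max 33
A6 regrets: 21, 12, 22, 0 → max 22
Smallest max regret = 19 → A2.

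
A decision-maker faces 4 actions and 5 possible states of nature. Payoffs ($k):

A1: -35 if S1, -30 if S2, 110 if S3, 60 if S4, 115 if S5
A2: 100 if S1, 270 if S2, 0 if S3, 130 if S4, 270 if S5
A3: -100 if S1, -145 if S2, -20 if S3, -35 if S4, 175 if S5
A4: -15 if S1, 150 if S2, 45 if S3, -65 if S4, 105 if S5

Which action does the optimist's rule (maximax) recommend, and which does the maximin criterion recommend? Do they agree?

Row maxima: A1=115, A2=270, A3=175, A4=150
Best best-case = 270 → A2.
Row minima: A1=-35, A2=0, A3=-145, A4=-65
Best worst-case = 0 → A2.

maximax → A2; maximin → A2 (agree)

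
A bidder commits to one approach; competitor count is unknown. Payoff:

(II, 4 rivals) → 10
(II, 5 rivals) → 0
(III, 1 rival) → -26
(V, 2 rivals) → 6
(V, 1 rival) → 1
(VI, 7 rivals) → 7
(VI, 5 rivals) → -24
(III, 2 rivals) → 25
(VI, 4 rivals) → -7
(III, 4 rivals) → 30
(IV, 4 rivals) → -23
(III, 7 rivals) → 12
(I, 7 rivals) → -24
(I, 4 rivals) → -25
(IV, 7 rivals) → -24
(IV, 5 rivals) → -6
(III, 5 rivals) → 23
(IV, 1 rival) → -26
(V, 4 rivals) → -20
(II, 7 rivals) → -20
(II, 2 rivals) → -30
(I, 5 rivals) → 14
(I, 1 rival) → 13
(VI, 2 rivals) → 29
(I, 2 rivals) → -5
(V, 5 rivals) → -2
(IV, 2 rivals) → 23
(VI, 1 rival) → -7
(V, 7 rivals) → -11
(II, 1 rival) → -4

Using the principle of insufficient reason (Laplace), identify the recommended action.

III

Row averages: I=-5.4, II=-8.8, III=12.8, IV=-11.2, V=-5.2, VI=-0.4
Highest average = 12.8 → III.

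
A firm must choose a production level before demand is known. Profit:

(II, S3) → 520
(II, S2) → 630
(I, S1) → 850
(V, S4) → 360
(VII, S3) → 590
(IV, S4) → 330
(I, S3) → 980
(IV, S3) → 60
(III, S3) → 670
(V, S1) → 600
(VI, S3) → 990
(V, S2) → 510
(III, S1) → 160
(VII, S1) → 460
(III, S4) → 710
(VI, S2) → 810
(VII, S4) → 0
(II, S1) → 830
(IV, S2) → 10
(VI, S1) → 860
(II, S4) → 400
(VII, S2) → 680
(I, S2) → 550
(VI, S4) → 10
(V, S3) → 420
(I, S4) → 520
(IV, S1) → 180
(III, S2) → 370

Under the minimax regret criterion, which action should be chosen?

Column bests: S1=860, S2=810, S3=990, S4=710.
I regrets: 10, 260, 10, 190 → max 260
II regrets: 30, 180, 470, 310 → max 470
III regrets: 700, 440, 320, 0 → max 700
IV regrets: 680, 800, 930, 380 → max 930
V regrets: 260, 300, 570, 350 → max 570
VI regrets: 0, 0, 0, 700 → max 700
VII regrets: 400, 130, 400, 710 → max 710
Smallest max regret = 260 → I.

I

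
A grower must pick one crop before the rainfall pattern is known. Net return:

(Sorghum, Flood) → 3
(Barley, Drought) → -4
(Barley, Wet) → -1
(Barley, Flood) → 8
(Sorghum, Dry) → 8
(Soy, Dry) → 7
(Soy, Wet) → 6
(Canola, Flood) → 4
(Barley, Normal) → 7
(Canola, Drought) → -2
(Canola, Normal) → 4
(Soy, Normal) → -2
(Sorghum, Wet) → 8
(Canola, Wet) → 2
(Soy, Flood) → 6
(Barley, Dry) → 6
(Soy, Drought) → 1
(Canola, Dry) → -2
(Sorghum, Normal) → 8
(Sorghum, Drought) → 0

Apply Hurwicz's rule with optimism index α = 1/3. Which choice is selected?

Sorghum

Sorghum: 1/3·8 + 2/3·0 = 8/3
Canola: 1/3·4 + 2/3·(-2) = 0
Barley: 1/3·8 + 2/3·(-4) = 0
Soy: 1/3·7 + 2/3·(-2) = 1
Highest Hurwicz score = 8/3 → Sorghum.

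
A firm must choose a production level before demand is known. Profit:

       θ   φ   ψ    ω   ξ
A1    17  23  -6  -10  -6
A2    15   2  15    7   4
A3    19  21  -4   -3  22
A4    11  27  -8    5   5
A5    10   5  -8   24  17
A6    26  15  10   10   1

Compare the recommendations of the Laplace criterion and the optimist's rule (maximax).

Row averages: A1=3.6, A2=8.6, A3=11, A4=8, A5=9.6, A6=12.4
Highest average = 12.4 → A6.
Row maxima: A1=23, A2=15, A3=22, A4=27, A5=24, A6=26
Best best-case = 27 → A4.

laplace → A6; maximax → A4 (disagree)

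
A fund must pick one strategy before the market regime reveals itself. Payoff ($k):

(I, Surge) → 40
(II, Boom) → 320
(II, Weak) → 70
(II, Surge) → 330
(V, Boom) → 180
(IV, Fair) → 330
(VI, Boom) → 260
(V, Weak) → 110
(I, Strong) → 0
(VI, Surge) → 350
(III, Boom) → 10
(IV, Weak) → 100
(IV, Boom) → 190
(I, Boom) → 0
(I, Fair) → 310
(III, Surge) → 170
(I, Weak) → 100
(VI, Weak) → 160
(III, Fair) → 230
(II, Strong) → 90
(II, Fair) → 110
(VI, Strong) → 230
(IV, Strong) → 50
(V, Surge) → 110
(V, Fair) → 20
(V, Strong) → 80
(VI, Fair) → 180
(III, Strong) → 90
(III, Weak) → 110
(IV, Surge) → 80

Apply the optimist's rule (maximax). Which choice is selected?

VI

Row maxima: I=310, II=330, III=230, IV=330, V=180, VI=350
Best best-case = 350 → VI.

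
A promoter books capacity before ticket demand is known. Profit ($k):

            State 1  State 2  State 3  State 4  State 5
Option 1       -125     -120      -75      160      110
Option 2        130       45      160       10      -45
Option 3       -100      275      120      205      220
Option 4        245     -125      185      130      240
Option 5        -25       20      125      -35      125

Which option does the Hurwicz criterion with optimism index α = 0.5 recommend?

Option 1: 0.5·160 + 0.5·(-125) = 17.5
Option 2: 0.5·160 + 0.5·(-45) = 57.5
Option 3: 0.5·275 + 0.5·(-100) = 87.5
Option 4: 0.5·245 + 0.5·(-125) = 60
Option 5: 0.5·125 + 0.5·(-35) = 45
Highest Hurwicz score = 87.5 → Option 3.

Option 3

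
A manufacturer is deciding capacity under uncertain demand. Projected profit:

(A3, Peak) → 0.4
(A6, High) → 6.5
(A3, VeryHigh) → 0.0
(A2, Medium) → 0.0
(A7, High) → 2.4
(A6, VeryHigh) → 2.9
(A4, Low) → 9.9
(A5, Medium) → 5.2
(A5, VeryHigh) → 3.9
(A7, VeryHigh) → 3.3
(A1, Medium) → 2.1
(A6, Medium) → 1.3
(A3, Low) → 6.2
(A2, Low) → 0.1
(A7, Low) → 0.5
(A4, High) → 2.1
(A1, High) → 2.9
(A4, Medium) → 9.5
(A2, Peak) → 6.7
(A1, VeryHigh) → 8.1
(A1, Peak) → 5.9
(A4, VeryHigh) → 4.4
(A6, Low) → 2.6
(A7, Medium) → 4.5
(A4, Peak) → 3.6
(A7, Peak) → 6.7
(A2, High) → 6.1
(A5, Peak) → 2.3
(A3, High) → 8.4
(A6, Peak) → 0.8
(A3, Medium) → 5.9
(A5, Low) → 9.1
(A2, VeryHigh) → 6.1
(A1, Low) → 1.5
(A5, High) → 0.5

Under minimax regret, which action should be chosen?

Column bests: Low=9.9, Medium=9.5, High=8.4, VeryHigh=8.1, Peak=6.7.
A1 regrets: 8.4, 7.4, 5.5, 0.0, 0.8 → max 8.4
A2 regrets: 9.8, 9.5, 2.3, 2.0, 0.0 → max 9.8
A3 regrets: 3.7, 3.6, 0.0, 8.1, 6.3 → max 8.1
A4 regrets: 0.0, 0.0, 6.3, 3.7, 3.1 → max 6.3
A5 regrets: 0.8, 4.3, 7.9, 4.2, 4.4 → max 7.9
A6 regrets: 7.3, 8.2, 1.9, 5.2, 5.9 → max 8.2
A7 regrets: 9.4, 5.0, 6.0, 4.8, 0.0 → max 9.4
Smallest max regret = 6.3 → A4.

A4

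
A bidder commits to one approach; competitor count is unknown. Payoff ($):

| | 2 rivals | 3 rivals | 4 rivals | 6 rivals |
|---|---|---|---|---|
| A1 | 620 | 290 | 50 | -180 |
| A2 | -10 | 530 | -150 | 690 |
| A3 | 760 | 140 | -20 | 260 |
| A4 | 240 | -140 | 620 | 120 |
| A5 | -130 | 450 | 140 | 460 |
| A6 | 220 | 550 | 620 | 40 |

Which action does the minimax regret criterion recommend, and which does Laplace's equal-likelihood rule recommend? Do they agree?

Column bests: 2 rivals=760, 3 rivals=550, 4 rivals=620, 6 rivals=690.
A1 regrets: 140, 260, 570, 870 → max 870
A2 regrets: 770, 20, 770, 0 → max 770
A3 regrets: 0, 410, 640, 430 → max 640
A4 regrets: 520, 690, 0, 570 → max 690
A5 regrets: 890, 100, 480, 230 → max 890
A6 regrets: 540, 0, 0, 650 → max 650
Smallest max regret = 640 → A3.
Row averages: A1=195, A2=265, A3=285, A4=210, A5=230, A6=357.5
Highest average = 357.5 → A6.

minimax regret → A3; laplace → A6 (disagree)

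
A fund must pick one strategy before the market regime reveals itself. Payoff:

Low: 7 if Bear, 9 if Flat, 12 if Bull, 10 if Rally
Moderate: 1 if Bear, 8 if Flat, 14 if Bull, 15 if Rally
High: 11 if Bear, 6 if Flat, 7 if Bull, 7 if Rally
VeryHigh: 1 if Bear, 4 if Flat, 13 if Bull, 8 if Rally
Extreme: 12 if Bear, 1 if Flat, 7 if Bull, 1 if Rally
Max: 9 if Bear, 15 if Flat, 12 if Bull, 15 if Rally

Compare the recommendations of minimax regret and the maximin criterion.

Column bests: Bear=12, Flat=15, Bull=14, Rally=15.
Low regrets: 5, 6, 2, 5 → max 6
Moderate regrets: 11, 7, 0, 0 → max 11
High regrets: 1, 9, 7, 8 → max 9
VeryHigh regrets: 11, 11, 1, 7 → max 11
Extreme regrets: 0, 14, 7, 14 → max 14
Max regrets: 3, 0, 2, 0 → max 3
Smallest max regret = 3 → Max.
Row minima: Low=7, Moderate=1, High=6, VeryHigh=1, Extreme=1, Max=9
Best worst-case = 9 → Max.

minimax regret → Max; maximin → Max (agree)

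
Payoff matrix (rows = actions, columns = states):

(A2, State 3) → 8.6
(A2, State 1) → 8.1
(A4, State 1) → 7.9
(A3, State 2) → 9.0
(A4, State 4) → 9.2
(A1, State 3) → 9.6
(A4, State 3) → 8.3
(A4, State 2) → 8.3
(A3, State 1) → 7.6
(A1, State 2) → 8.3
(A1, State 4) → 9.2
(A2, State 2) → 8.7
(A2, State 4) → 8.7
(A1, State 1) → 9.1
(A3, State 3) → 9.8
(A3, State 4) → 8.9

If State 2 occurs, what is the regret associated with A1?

Best payoff under State 2 is 9.0.
Regret = 9.0 − 8.3 = 0.7.

0.7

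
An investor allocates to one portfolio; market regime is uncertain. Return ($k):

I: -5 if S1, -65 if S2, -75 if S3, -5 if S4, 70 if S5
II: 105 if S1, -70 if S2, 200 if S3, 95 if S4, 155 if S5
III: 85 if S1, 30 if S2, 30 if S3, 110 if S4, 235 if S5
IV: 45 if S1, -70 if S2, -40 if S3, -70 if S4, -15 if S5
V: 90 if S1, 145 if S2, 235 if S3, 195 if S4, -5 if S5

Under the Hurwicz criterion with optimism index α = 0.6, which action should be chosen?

III

I: 0.6·70 + 0.4·(-75) = 12
II: 0.6·200 + 0.4·(-70) = 92
III: 0.6·235 + 0.4·30 = 153
IV: 0.6·45 + 0.4·(-70) = -1
V: 0.6·235 + 0.4·(-5) = 139
Highest Hurwicz score = 153 → III.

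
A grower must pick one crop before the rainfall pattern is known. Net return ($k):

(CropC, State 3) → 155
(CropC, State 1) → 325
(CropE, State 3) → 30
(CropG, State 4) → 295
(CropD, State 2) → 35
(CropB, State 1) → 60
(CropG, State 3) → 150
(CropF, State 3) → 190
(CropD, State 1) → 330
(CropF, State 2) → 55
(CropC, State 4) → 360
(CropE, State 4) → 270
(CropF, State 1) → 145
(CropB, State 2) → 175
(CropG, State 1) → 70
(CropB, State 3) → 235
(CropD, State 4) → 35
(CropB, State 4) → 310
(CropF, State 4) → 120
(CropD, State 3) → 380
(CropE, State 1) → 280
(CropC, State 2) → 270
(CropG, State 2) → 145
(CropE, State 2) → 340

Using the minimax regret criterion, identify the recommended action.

Column bests: State 1=330, State 2=340, State 3=380, State 4=360.
CropG regrets: 260, 195, 230, 65 → max 260
CropF regrets: 185, 285, 190, 240 → max 285
CropE regrets: 50, 0, 350, 90 → max 350
CropB regrets: 270, 165, 145, 50 → max 270
CropD regrets: 0, 305, 0, 325 → max 325
CropC regrets: 5, 70, 225, 0 → max 225
Smallest max regret = 225 → CropC.

CropC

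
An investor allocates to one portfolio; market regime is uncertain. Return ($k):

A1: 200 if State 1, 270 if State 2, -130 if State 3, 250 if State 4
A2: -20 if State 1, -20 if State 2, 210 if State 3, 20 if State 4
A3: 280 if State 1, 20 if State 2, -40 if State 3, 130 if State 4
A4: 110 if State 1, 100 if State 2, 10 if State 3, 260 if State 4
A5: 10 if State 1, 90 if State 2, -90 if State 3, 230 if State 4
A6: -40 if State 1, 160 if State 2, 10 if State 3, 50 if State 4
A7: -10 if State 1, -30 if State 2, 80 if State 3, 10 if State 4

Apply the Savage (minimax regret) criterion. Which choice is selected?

Column bests: State 1=280, State 2=270, State 3=210, State 4=260.
A1 regrets: 80, 0, 340, 10 → max 340
A2 regrets: 300, 290, 0, 240 → max 300
A3 regrets: 0, 250, 250, 130 → max 250
A4 regrets: 170, 170, 200, 0 → max 200
A5 regrets: 270, 180, 300, 30 → max 300
A6 regrets: 320, 110, 200, 210 → max 320
A7 regrets: 290, 300, 130, 250 → max 300
Smallest max regret = 200 → A4.

A4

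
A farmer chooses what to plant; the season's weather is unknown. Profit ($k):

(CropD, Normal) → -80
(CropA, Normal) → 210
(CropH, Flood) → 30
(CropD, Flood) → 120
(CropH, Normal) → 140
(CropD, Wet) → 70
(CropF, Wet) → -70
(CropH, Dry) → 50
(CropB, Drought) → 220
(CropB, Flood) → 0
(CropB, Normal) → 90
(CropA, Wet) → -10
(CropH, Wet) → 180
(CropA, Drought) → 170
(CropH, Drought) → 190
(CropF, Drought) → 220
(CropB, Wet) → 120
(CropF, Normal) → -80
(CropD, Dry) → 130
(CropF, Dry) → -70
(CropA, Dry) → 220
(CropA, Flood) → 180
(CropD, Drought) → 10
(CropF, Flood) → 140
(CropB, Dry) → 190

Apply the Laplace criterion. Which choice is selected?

CropA

Row averages: CropF=28, CropA=154, CropB=124, CropH=118, CropD=50
Highest average = 154 → CropA.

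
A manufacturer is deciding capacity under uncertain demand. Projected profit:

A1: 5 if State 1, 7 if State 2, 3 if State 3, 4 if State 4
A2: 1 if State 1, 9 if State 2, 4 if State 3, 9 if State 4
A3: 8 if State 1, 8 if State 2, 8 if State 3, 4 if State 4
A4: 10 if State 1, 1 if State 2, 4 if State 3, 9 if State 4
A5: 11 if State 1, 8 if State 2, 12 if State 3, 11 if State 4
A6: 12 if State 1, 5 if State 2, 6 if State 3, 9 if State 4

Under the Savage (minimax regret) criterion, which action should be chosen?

Column bests: State 1=12, State 2=9, State 3=12, State 4=11.
A1 regrets: 7, 2, 9, 7 → max 9
A2 regrets: 11, 0, 8, 2 → max 11
A3 regrets: 4, 1, 4, 7 → max 7
A4 regrets: 2, 8, 8, 2 → max 8
A5 regrets: 1, 1, 0, 0 → max 1
A6 regrets: 0, 4, 6, 2 → max 6
Smallest max regret = 1 → A5.

A5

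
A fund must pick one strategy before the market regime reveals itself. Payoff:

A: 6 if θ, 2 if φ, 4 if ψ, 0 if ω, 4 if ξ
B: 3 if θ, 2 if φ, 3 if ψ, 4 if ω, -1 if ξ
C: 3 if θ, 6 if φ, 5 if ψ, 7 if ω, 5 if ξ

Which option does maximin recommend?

Row minima: A=0, B=-1, C=3
Best worst-case = 3 → C.

C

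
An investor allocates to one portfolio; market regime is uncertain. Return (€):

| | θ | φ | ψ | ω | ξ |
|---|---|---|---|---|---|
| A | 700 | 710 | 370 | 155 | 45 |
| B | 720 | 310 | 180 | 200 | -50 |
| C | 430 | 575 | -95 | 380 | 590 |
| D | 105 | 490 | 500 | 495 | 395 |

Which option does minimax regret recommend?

A

Column bests: θ=720, φ=710, ψ=500, ω=495, ξ=590.
A regrets: 20, 0, 130, 340, 545 → max 545
B regrets: 0, 400, 320, 295, 640 → max 640
C regrets: 290, 135, 595, 115, 0 → max 595
D regrets: 615, 220, 0, 0, 195 → max 615
Smallest max regret = 545 → A.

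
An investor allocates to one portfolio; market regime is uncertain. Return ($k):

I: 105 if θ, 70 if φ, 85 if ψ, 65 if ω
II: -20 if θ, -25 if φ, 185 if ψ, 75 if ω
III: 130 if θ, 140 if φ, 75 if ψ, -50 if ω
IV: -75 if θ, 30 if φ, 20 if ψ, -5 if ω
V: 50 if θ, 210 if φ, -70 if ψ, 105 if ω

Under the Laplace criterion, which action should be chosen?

Row averages: I=81.25, II=53.75, III=73.75, IV=-7.5, V=73.75
Highest average = 81.25 → I.

I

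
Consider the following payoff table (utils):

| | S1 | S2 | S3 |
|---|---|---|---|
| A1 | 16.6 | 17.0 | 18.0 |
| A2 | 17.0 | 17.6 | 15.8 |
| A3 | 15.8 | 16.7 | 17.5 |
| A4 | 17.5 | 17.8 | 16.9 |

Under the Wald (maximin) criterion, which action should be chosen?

Row minima: A1=16.6, A2=15.8, A3=15.8, A4=16.9
Best worst-case = 16.9 → A4.

A4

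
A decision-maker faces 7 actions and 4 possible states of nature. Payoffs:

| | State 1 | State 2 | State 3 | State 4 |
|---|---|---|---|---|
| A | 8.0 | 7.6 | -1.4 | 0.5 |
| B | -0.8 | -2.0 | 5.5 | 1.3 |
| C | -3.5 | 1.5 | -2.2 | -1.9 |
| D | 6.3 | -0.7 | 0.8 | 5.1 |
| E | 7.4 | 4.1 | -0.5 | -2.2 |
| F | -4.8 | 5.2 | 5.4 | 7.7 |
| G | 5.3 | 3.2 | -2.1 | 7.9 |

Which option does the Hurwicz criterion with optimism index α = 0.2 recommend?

A: 0.2·8.0 + 0.8·(-1.4) = 0.48
B: 0.2·5.5 + 0.8·(-2.0) = -0.5
C: 0.2·1.5 + 0.8·(-3.5) = -2.5
D: 0.2·6.3 + 0.8·(-0.7) = 0.7
E: 0.2·7.4 + 0.8·(-2.2) = -0.28
F: 0.2·7.7 + 0.8·(-4.8) = -2.3
G: 0.2·7.9 + 0.8·(-2.1) = -0.1
Highest Hurwicz score = 0.7 → D.

D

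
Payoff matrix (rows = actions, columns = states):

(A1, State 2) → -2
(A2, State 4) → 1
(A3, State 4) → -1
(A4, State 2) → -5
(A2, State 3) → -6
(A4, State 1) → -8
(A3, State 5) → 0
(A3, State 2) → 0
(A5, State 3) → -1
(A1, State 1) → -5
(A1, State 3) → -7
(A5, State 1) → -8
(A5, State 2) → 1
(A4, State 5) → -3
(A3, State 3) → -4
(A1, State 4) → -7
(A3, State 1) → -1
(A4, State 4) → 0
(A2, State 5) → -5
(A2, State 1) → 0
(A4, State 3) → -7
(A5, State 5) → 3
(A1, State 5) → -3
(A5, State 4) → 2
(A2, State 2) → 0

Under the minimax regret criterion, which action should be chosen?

Column bests: State 1=0, State 2=1, State 3=-1, State 4=2, State 5=3.
A1 regrets: 5, 3, 6, 9, 6 → max 9
A2 regrets: 0, 1, 5, 1, 8 → max 8
A3 regrets: 1, 1, 3, 3, 3 → max 3
A4 regrets: 8, 6, 6, 2, 6 → max 8
A5 regrets: 8, 0, 0, 0, 0 → max 8
Smallest max regret = 3 → A3.

A3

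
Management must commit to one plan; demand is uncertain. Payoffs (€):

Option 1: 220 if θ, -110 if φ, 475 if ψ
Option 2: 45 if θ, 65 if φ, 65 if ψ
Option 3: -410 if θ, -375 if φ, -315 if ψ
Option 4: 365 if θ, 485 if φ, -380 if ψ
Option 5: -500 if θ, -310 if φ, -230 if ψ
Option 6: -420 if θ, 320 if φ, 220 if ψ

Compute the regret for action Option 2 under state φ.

Best payoff under φ is 485.
Regret = 485 − 65 = 420.

420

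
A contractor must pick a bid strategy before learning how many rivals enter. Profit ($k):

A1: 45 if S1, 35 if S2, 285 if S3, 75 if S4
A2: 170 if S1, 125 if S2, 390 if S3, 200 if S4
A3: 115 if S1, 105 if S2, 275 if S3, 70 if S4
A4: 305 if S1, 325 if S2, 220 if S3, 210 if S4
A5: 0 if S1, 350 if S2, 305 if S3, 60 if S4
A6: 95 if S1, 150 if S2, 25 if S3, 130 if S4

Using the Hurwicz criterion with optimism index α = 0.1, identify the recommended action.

A4

A1: 0.1·285 + 0.9·35 = 60
A2: 0.1·390 + 0.9·125 = 151.5
A3: 0.1·275 + 0.9·70 = 90.5
A4: 0.1·325 + 0.9·210 = 221.5
A5: 0.1·350 + 0.9·0 = 35
A6: 0.1·150 + 0.9·25 = 37.5
Highest Hurwicz score = 221.5 → A4.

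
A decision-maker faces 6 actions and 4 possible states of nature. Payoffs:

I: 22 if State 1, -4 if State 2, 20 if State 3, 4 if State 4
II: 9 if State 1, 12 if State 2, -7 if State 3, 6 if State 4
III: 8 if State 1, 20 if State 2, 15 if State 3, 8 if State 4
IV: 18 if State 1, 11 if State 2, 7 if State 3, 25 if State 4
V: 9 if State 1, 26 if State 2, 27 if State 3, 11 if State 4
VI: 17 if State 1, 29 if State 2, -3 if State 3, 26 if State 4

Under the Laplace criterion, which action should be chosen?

V

Row averages: I=10.5, II=5, III=12.75, IV=15.25, V=18.25, VI=17.25
Highest average = 18.25 → V.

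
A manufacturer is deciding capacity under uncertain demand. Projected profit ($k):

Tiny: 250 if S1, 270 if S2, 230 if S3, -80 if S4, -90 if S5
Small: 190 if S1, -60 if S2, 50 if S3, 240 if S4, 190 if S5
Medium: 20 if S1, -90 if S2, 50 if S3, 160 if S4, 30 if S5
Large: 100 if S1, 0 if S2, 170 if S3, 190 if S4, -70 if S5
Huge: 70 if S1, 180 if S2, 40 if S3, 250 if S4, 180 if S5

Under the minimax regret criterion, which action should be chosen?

Column bests: S1=250, S2=270, S3=230, S4=250, S5=190.
Tiny regrets: 0, 0, 0, 330, 280 → max 330
Small regrets: 60, 330, 180, 10, 0 → max 330
Medium regrets: 230, 360, 180, 90, 160 → max 360
Large regrets: 150, 270, 60, 60, 260 → max 270
Huge regrets: 180, 90, 190, 0, 10 → max 190
Smallest max regret = 190 → Huge.

Huge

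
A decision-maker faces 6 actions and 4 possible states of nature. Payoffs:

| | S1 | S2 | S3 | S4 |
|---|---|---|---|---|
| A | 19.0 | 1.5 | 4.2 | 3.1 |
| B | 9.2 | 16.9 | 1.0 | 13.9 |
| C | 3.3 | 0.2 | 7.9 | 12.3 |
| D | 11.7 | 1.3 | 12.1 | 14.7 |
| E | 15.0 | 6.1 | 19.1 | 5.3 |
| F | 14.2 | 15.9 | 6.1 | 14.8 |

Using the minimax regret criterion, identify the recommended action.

E

Column bests: S1=19.0, S2=16.9, S3=19.1, S4=14.8.
A regrets: 0.0, 15.4, 14.9, 11.7 → max 15.4
B regrets: 9.8, 0.0, 18.1, 0.9 → max 18.1
C regrets: 15.7, 16.7, 11.2, 2.5 → max 16.7
D regrets: 7.3, 15.6, 7.0, 0.1 → max 15.6
E regrets: 4.0, 10.8, 0.0, 9.5 → max 10.8
F regrets: 4.8, 1.0, 13.0, 0.0 → max 13.0
Smallest max regret = 10.8 → E.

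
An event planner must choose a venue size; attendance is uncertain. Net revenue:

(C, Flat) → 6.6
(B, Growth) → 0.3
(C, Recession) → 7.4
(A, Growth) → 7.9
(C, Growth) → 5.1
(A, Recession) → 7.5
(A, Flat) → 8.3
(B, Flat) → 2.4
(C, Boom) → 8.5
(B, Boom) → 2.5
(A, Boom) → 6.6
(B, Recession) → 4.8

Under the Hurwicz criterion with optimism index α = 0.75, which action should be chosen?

A: 0.75·8.3 + 0.25·6.6 = 7.875
B: 0.75·4.8 + 0.25·0.3 = 3.675
C: 0.75·8.5 + 0.25·5.1 = 7.65
Highest Hurwicz score = 7.875 → A.

A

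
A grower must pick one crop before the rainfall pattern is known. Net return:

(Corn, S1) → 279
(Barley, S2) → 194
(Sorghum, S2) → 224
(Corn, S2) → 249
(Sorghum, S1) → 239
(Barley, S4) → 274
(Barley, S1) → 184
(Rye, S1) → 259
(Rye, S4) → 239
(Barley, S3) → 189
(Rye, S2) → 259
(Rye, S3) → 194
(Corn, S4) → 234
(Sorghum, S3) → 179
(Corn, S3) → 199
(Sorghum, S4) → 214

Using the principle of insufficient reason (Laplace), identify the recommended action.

Corn

Row averages: Barley=210.25, Corn=240.25, Sorghum=214, Rye=237.75
Highest average = 240.25 → Corn.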